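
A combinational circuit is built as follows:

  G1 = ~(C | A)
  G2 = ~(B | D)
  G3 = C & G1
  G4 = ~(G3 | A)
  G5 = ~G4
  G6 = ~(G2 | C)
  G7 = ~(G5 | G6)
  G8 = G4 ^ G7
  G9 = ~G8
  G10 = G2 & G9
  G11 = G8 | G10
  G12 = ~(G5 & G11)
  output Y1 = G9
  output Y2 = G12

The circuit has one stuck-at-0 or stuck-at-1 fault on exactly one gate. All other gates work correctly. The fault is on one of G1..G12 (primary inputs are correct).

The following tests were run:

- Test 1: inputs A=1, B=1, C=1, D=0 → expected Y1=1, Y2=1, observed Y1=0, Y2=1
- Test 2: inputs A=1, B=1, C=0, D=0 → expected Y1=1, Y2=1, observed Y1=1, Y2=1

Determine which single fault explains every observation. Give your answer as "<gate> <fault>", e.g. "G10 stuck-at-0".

G5 stuck-at-0

Fault-free values for test 1 (A=1, B=1, C=1, D=0): G1=0, G2=0, G3=0, G4=0, G5=1, G6=0, G7=0, G8=0, G9=1, G10=0, G11=0, G12=1, giving Y1=1, Y2=1. Observed Y1=0, Y2=1.
Test 1: faults giving observed Y1=0, Y2=1 are {G5 stuck-at-0, G9 stuck-at-0}.
Test 2 (A=1, B=1, C=0, D=0): fault-free G1=0, G2=0, G3=0, G4=0, G5=1, G6=1, G7=0, G8=0, G9=1, G10=0, G11=0, G12=1 → Y1=1, Y2=1; observed Y1=1, Y2=1. Eliminates G9 stuck-at-0.
Only G5 stuck-at-0 is consistent with every test.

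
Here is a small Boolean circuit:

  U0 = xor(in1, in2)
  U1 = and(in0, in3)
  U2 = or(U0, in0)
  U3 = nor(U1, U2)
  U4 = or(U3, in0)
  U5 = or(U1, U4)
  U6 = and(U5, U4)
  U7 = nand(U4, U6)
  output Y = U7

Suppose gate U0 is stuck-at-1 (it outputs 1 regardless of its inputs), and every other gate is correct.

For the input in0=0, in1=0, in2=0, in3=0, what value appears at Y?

1

Propagate with U0 forced: U0=1 [stuck-at-1], U1=0, U2=1, U3=0, U4=0, U5=0, U6=0, U7=1.
So Y = 1. (Without the fault it would be 0.)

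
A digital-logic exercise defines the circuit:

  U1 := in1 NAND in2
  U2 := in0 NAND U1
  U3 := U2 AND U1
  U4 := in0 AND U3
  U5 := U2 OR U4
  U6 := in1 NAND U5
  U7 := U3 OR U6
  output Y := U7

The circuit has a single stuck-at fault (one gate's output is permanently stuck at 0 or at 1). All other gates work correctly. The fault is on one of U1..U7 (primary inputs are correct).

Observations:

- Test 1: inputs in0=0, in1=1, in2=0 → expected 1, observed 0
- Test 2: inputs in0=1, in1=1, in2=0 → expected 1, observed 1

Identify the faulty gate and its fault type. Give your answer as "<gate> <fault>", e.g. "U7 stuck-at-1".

U3 stuck-at-0

Fault-free values for test 1 (in0=0, in1=1, in2=0): U1=1, U2=1, U3=1, U4=0, U5=1, U6=0, U7=1, giving Y=1. Observed 0.
Test 1: faults giving observed 0 are {U1 stuck-at-0, U3 stuck-at-0, U7 stuck-at-0}.
Test 2 (in0=1, in1=1, in2=0): fault-free U1=1, U2=0, U3=0, U4=0, U5=0, U6=1, U7=1 → 1; observed 1. Eliminates U1 stuck-at-0, U7 stuck-at-0.
Only U3 stuck-at-0 is consistent with every test.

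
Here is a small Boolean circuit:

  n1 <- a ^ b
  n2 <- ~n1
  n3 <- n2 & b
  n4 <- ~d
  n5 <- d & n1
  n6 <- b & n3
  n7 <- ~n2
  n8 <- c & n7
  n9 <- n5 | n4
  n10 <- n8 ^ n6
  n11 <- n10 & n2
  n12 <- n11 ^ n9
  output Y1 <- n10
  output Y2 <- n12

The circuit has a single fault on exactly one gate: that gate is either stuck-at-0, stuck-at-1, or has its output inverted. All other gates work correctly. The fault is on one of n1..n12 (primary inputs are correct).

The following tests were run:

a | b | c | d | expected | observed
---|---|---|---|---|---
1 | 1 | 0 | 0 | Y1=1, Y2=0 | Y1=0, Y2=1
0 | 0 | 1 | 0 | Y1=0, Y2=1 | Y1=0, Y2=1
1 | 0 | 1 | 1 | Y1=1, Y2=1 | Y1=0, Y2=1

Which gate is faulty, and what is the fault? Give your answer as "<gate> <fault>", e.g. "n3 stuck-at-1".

Fault-free values for test 1 (a=1, b=1, c=0, d=0): n1=0, n2=1, n3=1, n4=1, n5=0, n6=1, n7=0, n8=0, n9=1, n10=1, n11=1, n12=0, giving Y1=1, Y2=0. Observed Y1=0, Y2=1.
Test 1: faults giving observed Y1=0, Y2=1 are {n1 stuck-at-1, n1 inverted output, n2 stuck-at-0, n2 inverted output, n3 stuck-at-0, n3 inverted output, n6 stuck-at-0, n6 inverted output, n8 stuck-at-1, n8 inverted output, n10 stuck-at-0, n10 inverted output}.
Test 2 (a=0, b=0, c=1, d=0): fault-free n1=0, n2=1, n3=0, n4=1, n5=0, n6=0, n7=0, n8=0, n9=1, n10=0, n11=0, n12=1 → Y1=0, Y2=1; observed Y1=0, Y2=1. Eliminates n1 stuck-at-1, n1 inverted output, n2 stuck-at-0, n2 inverted output, n6 inverted output, n8 stuck-at-1, n8 inverted output, n10 inverted output.
Test 3 (a=1, b=0, c=1, d=1): fault-free n1=1, n2=0, n3=0, n4=0, n5=1, n6=0, n7=1, n8=1, n9=1, n10=1, n11=0, n12=1 → Y1=1, Y2=1; observed Y1=0, Y2=1. Eliminates n3 stuck-at-0, n3 inverted output, n6 stuck-at-0.
Only n10 stuck-at-0 is consistent with every test.

n10 stuck-at-0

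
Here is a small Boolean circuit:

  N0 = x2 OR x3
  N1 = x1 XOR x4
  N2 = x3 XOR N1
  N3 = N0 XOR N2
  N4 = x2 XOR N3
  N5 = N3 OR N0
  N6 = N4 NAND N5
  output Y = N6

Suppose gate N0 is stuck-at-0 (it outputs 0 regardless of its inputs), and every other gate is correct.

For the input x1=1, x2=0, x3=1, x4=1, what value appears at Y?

Propagate with N0 forced: N0=0 [stuck-at-0], N1=0, N2=1, N3=1, N4=1, N5=1, N6=0.
So Y = 0. (Without the fault it would be 1.)

0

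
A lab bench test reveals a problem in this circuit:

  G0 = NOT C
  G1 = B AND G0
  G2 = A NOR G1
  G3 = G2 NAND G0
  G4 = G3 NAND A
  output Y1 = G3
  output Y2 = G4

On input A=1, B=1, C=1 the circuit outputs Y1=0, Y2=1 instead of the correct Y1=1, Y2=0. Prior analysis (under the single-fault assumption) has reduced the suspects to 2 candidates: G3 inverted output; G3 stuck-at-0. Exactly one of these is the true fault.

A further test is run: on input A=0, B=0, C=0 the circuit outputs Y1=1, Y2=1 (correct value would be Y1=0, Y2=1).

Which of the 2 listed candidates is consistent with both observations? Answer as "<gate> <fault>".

G3 inverted output

Evaluate each candidate on input A=0, B=0, C=0:
  G3 inverted output: G0=1, G1=0, G2=1, G3=1 [inverted output], G4=1 → Y1=1, Y2=1 — matches
  G3 stuck-at-0: G0=1, G1=0, G2=1, G3=0 [stuck-at-0], G4=1 → Y1=0, Y2=1 — eliminated
Only G3 inverted output reproduces the observed Y1=1, Y2=1.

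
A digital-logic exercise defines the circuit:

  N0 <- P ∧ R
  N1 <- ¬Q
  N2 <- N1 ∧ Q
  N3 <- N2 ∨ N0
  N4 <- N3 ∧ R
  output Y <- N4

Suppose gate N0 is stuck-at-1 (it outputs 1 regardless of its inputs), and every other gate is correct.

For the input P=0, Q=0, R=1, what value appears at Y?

Propagate with N0 forced: N0=1 [stuck-at-1], N1=1, N2=0, N3=1, N4=1.
So Y = 1. (Without the fault it would be 0.)

1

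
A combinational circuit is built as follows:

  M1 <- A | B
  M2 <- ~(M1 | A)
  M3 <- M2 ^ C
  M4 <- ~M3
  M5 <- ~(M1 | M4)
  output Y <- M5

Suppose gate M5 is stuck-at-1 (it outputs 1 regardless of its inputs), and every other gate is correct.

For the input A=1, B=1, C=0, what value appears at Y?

Propagate with M5 forced: M1=1, M2=0, M3=0, M4=1, M5=1 [stuck-at-1].
So Y = 1. (Without the fault it would be 0.)

1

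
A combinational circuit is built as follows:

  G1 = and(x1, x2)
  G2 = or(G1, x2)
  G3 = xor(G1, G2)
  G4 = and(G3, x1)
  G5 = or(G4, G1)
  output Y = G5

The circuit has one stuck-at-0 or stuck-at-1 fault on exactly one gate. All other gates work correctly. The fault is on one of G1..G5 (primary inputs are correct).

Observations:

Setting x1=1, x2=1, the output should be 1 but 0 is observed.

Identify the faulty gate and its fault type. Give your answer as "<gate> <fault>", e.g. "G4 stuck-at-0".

Fault-free values for test 1 (x1=1, x2=1): G1=1, G2=1, G3=0, G4=0, G5=1, giving Y=1. Observed 0.
Test 1: faults giving observed 0 are {G5 stuck-at-0}.
Only G5 stuck-at-0 is consistent with every test.

G5 stuck-at-0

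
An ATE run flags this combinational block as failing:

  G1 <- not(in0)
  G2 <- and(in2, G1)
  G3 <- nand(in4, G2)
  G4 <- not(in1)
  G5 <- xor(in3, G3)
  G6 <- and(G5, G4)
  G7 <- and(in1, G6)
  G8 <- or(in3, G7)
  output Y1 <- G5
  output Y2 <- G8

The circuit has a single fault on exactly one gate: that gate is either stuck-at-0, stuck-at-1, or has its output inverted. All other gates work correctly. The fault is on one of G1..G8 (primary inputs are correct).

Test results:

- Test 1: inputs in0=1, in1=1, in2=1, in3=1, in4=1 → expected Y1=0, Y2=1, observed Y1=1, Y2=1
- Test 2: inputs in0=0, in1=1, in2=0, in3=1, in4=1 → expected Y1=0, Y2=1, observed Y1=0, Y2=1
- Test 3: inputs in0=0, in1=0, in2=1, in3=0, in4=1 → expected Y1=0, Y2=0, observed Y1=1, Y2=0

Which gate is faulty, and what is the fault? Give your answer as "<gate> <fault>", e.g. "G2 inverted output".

Fault-free values for test 1 (in0=1, in1=1, in2=1, in3=1, in4=1): G1=0, G2=0, G3=1, G4=0, G5=0, G6=0, G7=0, G8=1, giving Y1=0, Y2=1. Observed Y1=1, Y2=1.
Test 1: faults giving observed Y1=1, Y2=1 are {G1 stuck-at-1, G1 inverted output, G2 stuck-at-1, G2 inverted output, G3 stuck-at-0, G3 inverted output, G5 stuck-at-1, G5 inverted output}.
Test 2 (in0=0, in1=1, in2=0, in3=1, in4=1): fault-free G1=1, G2=0, G3=1, G4=0, G5=0, G6=0, G7=0, G8=1 → Y1=0, Y2=1; observed Y1=0, Y2=1. Eliminates G2 stuck-at-1, G2 inverted output, G3 stuck-at-0, G3 inverted output, G5 stuck-at-1, G5 inverted output.
Test 3 (in0=0, in1=0, in2=1, in3=0, in4=1): fault-free G1=1, G2=1, G3=0, G4=1, G5=0, G6=0, G7=0, G8=0 → Y1=0, Y2=0; observed Y1=1, Y2=0. Eliminates G1 stuck-at-1.
Only G1 inverted output is consistent with every test.

G1 inverted output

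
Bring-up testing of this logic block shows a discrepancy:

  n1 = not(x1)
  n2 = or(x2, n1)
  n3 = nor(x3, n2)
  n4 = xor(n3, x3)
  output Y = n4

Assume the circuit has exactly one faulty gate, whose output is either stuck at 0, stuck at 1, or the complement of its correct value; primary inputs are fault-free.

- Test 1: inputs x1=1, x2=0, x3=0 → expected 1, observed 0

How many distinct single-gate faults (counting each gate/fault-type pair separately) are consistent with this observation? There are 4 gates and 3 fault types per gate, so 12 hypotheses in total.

8

Fault-free: n1=0, n2=0, n3=1, n4=1 → 1. Observed 0.
  n1 stuck-at-0: output 1 ✗
  n1 stuck-at-1: output 0 ✓
  n1 inverted output: output 0 ✓
  n2 stuck-at-0: output 1 ✗
  n2 stuck-at-1: output 0 ✓
  n2 inverted output: output 0 ✓
  n3 stuck-at-0: output 0 ✓
  n3 stuck-at-1: output 1 ✗
  n3 inverted output: output 0 ✓
  n4 stuck-at-0: output 0 ✓
  n4 stuck-at-1: output 1 ✗
  n4 inverted output: output 0 ✓
Consistent faults: {n1 stuck-at-1, n1 inverted output, n2 stuck-at-1, n2 inverted output, n3 stuck-at-0, n3 inverted output, n4 stuck-at-0, n4 inverted output} — 8 in all.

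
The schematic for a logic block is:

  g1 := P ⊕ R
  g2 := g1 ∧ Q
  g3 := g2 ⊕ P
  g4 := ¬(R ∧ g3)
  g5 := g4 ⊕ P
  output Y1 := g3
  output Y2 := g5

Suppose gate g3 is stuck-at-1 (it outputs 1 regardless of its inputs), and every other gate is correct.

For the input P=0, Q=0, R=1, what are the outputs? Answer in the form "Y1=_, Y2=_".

Propagate with g3 forced: g1=1, g2=0, g3=1 [stuck-at-1], g4=0, g5=0.
So the outputs are Y1=1, Y2=0. (Without the fault they would be Y1=0, Y2=1.)

Y1=1, Y2=0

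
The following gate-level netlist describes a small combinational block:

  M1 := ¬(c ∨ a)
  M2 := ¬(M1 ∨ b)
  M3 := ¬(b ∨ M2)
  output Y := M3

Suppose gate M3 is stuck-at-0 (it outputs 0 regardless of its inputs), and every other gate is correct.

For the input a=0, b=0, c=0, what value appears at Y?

Propagate with M3 forced: M1=1, M2=0, M3=0 [stuck-at-0].
So Y = 0. (Without the fault it would be 1.)

0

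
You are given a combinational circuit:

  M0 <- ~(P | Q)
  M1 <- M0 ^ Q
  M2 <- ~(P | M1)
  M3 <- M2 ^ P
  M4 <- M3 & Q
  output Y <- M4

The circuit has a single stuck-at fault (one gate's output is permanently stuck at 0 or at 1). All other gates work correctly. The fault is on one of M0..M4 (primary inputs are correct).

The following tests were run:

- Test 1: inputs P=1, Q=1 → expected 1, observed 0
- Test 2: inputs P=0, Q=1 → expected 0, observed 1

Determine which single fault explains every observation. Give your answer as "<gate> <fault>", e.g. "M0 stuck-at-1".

Fault-free values for test 1 (P=1, Q=1): M0=0, M1=1, M2=0, M3=1, M4=1, giving Y=1. Observed 0.
Test 1: faults giving observed 0 are {M2 stuck-at-1, M3 stuck-at-0, M4 stuck-at-0}.
Test 2 (P=0, Q=1): fault-free M0=0, M1=1, M2=0, M3=0, M4=0 → 0; observed 1. Eliminates M3 stuck-at-0, M4 stuck-at-0.
Only M2 stuck-at-1 is consistent with every test.

M2 stuck-at-1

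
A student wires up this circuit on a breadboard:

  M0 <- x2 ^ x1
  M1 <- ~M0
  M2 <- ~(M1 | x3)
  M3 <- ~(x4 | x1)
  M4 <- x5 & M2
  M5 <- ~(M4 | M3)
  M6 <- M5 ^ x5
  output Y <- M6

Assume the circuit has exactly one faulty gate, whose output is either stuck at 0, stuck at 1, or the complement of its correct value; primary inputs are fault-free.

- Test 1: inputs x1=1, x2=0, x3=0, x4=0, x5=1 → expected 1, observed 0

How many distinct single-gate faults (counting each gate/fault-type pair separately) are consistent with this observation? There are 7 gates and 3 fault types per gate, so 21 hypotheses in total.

12

Fault-free: M0=1, M1=0, M2=1, M3=0, M4=1, M5=0, M6=1 → 1. Observed 0.
  M0: stuck-at-0, inverted output ✓; others ✗
  M1: stuck-at-1, inverted output ✓; others ✗
  M2: stuck-at-0, inverted output ✓; others ✗
  M3: none of the 3 fault types match ✗
  M4: stuck-at-0, inverted output ✓; others ✗
  M5: stuck-at-1, inverted output ✓; others ✗
  M6: stuck-at-0, inverted output ✓; others ✗
Consistent faults: {M0 stuck-at-0, M0 inverted output, M1 stuck-at-1, M1 inverted output, M2 stuck-at-0, M2 inverted output, M4 stuck-at-0, M4 inverted output, M5 stuck-at-1, M5 inverted output, M6 stuck-at-0, M6 inverted output} — 12 in all.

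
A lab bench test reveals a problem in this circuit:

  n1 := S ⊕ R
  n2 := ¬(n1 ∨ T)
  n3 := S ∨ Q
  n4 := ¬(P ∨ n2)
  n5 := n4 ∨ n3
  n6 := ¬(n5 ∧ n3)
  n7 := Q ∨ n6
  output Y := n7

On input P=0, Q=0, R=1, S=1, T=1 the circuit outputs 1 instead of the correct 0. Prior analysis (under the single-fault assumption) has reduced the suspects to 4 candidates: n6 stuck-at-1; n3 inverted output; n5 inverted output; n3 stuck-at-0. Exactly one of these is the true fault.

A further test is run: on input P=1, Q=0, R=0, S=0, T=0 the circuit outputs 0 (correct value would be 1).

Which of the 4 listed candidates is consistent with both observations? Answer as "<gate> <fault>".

Evaluate each candidate on input P=1, Q=0, R=0, S=0, T=0:
  n6 stuck-at-1: n1=0, n2=1, n3=0, n4=0, n5=0, n6=1 [stuck-at-1], n7=1 → 1 — eliminated
  n3 inverted output: n1=0, n2=1, n3=1 [inverted output], n4=0, n5=1, n6=0, n7=0 → 0 — matches
  n5 inverted output: n1=0, n2=1, n3=0, n4=0, n5=1 [inverted output], n6=1, n7=1 → 1 — eliminated
  n3 stuck-at-0: n1=0, n2=1, n3=0 [stuck-at-0], n4=0, n5=0, n6=1, n7=1 → 1 — eliminated
Only n3 inverted output reproduces the observed 0.

n3 inverted output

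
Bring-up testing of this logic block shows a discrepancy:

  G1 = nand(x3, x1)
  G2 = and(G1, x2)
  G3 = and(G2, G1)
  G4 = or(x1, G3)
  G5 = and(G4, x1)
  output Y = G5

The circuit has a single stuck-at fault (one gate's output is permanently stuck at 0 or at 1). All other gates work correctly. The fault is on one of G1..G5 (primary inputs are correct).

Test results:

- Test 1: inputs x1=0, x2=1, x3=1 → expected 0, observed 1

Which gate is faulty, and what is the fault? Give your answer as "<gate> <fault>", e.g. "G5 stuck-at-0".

G5 stuck-at-1

Fault-free values for test 1 (x1=0, x2=1, x3=1): G1=1, G2=1, G3=1, G4=1, G5=0, giving Y=0. Observed 1.
Test 1: faults giving observed 1 are {G5 stuck-at-1}.
Only G5 stuck-at-1 is consistent with every test.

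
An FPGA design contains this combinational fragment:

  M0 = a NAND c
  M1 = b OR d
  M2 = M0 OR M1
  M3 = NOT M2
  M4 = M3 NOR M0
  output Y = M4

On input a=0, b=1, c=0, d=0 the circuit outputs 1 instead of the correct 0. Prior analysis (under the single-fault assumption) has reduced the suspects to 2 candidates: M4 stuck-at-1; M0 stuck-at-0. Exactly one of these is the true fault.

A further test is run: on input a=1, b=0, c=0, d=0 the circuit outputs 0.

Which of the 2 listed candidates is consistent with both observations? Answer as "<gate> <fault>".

Evaluate each candidate on input a=1, b=0, c=0, d=0:
  M4 stuck-at-1: M0=1, M1=0, M2=1, M3=0, M4=1 [stuck-at-1] → 1 — eliminated
  M0 stuck-at-0: M0=0 [stuck-at-0], M1=0, M2=0, M3=1, M4=0 → 0 — matches
Only M0 stuck-at-0 reproduces the observed 0.

M0 stuck-at-0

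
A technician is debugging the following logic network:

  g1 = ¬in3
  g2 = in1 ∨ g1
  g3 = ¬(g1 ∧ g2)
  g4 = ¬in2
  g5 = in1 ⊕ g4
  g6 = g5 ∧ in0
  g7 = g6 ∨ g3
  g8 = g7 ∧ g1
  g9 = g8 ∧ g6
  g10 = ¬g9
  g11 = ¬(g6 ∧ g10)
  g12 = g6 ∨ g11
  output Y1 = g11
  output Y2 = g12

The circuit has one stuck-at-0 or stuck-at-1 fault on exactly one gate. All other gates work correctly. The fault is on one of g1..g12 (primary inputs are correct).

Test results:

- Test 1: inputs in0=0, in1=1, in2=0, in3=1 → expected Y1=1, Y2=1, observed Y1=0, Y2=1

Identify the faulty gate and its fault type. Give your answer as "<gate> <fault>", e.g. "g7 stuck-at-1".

Fault-free values for test 1 (in0=0, in1=1, in2=0, in3=1): g1=0, g2=1, g3=1, g4=1, g5=0, g6=0, g7=1, g8=0, g9=0, g10=1, g11=1, g12=1, giving Y1=1, Y2=1. Observed Y1=0, Y2=1.
Test 1: faults giving observed Y1=0, Y2=1 are {g6 stuck-at-1}.
Only g6 stuck-at-1 is consistent with every test.

g6 stuck-at-1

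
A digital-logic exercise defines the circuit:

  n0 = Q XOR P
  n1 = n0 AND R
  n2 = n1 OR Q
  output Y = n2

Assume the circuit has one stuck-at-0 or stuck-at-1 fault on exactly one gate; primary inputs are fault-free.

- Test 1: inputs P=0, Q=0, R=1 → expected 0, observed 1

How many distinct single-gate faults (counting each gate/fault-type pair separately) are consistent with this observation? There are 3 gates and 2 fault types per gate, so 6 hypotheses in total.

Fault-free: n0=0, n1=0, n2=0 → 0. Observed 1.
  n0 stuck-at-0: output 0 ✗
  n0 stuck-at-1: output 1 ✓
  n1 stuck-at-0: output 0 ✗
  n1 stuck-at-1: output 1 ✓
  n2 stuck-at-0: output 0 ✗
  n2 stuck-at-1: output 1 ✓
Consistent faults: {n0 stuck-at-1, n1 stuck-at-1, n2 stuck-at-1} — 3 in all.

3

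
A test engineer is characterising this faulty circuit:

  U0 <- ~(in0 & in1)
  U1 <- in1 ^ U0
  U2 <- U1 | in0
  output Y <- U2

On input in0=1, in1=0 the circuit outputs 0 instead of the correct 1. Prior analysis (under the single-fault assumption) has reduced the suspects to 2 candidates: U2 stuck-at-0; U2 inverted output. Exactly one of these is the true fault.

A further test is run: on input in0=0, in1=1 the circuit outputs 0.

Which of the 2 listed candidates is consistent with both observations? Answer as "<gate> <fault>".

U2 stuck-at-0

Evaluate each candidate on input in0=0, in1=1:
  U2 stuck-at-0: U0=1, U1=0, U2=0 [stuck-at-0] → 0 — matches
  U2 inverted output: U0=1, U1=0, U2=1 [inverted output] → 1 — eliminated
Only U2 stuck-at-0 reproduces the observed 0.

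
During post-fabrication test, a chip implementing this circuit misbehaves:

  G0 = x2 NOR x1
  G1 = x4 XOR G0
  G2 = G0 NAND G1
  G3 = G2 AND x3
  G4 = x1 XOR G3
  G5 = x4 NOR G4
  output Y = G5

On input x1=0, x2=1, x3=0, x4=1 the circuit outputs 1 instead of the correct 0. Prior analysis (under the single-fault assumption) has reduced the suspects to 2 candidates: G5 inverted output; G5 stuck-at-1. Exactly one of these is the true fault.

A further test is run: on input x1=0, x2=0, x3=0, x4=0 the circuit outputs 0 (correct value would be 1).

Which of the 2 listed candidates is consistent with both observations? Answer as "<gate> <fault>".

G5 inverted output

Evaluate each candidate on input x1=0, x2=0, x3=0, x4=0:
  G5 inverted output: G0=1, G1=1, G2=0, G3=0, G4=0, G5=0 [inverted output] → 0 — matches
  G5 stuck-at-1: G0=1, G1=1, G2=0, G3=0, G4=0, G5=1 [stuck-at-1] → 1 — eliminated
Only G5 inverted output reproduces the observed 0.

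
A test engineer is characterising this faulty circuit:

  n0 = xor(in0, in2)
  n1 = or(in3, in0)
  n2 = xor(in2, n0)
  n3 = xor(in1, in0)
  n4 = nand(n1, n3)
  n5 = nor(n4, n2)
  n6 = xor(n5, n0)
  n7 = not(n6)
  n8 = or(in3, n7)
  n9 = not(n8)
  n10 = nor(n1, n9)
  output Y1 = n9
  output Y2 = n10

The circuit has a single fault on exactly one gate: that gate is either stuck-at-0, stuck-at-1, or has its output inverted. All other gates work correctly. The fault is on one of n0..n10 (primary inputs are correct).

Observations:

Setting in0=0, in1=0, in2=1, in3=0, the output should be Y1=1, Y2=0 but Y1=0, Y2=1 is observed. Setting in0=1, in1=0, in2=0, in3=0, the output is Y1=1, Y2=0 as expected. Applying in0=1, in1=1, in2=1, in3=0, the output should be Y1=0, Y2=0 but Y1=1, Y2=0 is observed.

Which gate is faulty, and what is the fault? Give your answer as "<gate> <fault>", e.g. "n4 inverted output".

Fault-free values for test 1 (in0=0, in1=0, in2=1, in3=0): n0=1, n1=0, n2=0, n3=0, n4=1, n5=0, n6=1, n7=0, n8=0, n9=1, n10=0, giving Y1=1, Y2=0. Observed Y1=0, Y2=1.
Test 1: faults giving observed Y1=0, Y2=1 are {n0 stuck-at-0, n0 inverted output, n4 stuck-at-0, n4 inverted output, n5 stuck-at-1, n5 inverted output, n6 stuck-at-0, n6 inverted output, n7 stuck-at-1, n7 inverted output, n8 stuck-at-1, n8 inverted output, n9 stuck-at-0, n9 inverted output}.
Test 2 (in0=1, in1=0, in2=0, in3=0): fault-free n0=1, n1=1, n2=1, n3=1, n4=0, n5=0, n6=1, n7=0, n8=0, n9=1, n10=0 → Y1=1, Y2=0; observed Y1=1, Y2=0. Eliminates n5 stuck-at-1, n5 inverted output, n6 stuck-at-0, n6 inverted output, n7 stuck-at-1, n7 inverted output, n8 stuck-at-1, n8 inverted output, n9 stuck-at-0, n9 inverted output.
Test 3 (in0=1, in1=1, in2=1, in3=0): fault-free n0=0, n1=1, n2=1, n3=0, n4=1, n5=0, n6=0, n7=1, n8=1, n9=0, n10=0 → Y1=0, Y2=0; observed Y1=1, Y2=0. Eliminates n0 stuck-at-0, n4 stuck-at-0, n4 inverted output.
Only n0 inverted output is consistent with every test.

n0 inverted output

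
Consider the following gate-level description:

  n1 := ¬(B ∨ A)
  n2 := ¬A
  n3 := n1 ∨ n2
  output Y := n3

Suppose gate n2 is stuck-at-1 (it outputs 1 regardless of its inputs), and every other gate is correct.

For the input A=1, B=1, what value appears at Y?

Propagate with n2 forced: n1=0, n2=1 [stuck-at-1], n3=1.
So Y = 1. (Without the fault it would be 0.)

1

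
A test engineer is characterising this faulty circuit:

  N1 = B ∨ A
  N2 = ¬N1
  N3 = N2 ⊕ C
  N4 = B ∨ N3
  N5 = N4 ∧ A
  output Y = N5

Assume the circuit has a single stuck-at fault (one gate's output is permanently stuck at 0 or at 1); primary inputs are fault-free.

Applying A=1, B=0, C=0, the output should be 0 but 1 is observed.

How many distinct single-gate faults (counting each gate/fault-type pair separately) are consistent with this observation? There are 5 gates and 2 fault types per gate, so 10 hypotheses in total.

Fault-free: N1=1, N2=0, N3=0, N4=0, N5=0 → 0. Observed 1.
  N1 stuck-at-0: output 1 ✓
  N1 stuck-at-1: output 0 ✗
  N2 stuck-at-0: output 0 ✗
  N2 stuck-at-1: output 1 ✓
  N3 stuck-at-0: output 0 ✗
  N3 stuck-at-1: output 1 ✓
  N4 stuck-at-0: output 0 ✗
  N4 stuck-at-1: output 1 ✓
  N5 stuck-at-0: output 0 ✗
  N5 stuck-at-1: output 1 ✓
Consistent faults: {N1 stuck-at-0, N2 stuck-at-1, N3 stuck-at-1, N4 stuck-at-1, N5 stuck-at-1} — 5 in all.

5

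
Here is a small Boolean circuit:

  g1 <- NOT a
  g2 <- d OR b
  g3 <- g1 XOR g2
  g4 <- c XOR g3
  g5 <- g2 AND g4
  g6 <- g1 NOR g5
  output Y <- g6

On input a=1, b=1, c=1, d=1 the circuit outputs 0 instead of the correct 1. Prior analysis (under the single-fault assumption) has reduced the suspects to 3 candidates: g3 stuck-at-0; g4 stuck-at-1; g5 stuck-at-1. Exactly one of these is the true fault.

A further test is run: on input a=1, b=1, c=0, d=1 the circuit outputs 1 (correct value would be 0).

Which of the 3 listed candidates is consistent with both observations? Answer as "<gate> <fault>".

g3 stuck-at-0

Evaluate each candidate on input a=1, b=1, c=0, d=1:
  g3 stuck-at-0: g1=0, g2=1, g3=0 [stuck-at-0], g4=0, g5=0, g6=1 → 1 — matches
  g4 stuck-at-1: g1=0, g2=1, g3=1, g4=1 [stuck-at-1], g5=1, g6=0 → 0 — eliminated
  g5 stuck-at-1: g1=0, g2=1, g3=1, g4=1, g5=1 [stuck-at-1], g6=0 → 0 — eliminated
Only g3 stuck-at-0 reproduces the observed 1.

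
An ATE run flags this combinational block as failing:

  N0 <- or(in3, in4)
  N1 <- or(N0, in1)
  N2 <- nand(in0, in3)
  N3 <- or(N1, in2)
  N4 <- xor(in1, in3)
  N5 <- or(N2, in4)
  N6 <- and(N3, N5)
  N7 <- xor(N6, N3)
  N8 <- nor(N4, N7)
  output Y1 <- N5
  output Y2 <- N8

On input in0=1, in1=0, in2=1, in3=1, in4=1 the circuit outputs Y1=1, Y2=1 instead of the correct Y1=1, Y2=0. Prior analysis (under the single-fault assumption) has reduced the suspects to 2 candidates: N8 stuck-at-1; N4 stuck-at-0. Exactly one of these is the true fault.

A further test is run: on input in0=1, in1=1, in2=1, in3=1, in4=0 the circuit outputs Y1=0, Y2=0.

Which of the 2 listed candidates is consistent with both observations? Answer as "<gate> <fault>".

N4 stuck-at-0

Evaluate each candidate on input in0=1, in1=1, in2=1, in3=1, in4=0:
  N8 stuck-at-1: N0=1, N1=1, N2=0, N3=1, N4=0, N5=0, N6=0, N7=1, N8=1 [stuck-at-1] → Y1=0, Y2=1 — eliminated
  N4 stuck-at-0: N0=1, N1=1, N2=0, N3=1, N4=0 [stuck-at-0], N5=0, N6=0, N7=1, N8=0 → Y1=0, Y2=0 — matches
Only N4 stuck-at-0 reproduces the observed Y1=0, Y2=0.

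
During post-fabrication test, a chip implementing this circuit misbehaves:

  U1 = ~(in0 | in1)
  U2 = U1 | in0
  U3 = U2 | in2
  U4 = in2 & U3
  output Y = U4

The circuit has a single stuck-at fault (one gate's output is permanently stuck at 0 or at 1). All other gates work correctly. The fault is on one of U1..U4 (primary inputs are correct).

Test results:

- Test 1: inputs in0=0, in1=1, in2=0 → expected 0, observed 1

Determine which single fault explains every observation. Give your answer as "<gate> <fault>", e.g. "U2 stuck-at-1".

Fault-free values for test 1 (in0=0, in1=1, in2=0): U1=0, U2=0, U3=0, U4=0, giving Y=0. Observed 1.
Test 1: faults giving observed 1 are {U4 stuck-at-1}.
Only U4 stuck-at-1 is consistent with every test.

U4 stuck-at-1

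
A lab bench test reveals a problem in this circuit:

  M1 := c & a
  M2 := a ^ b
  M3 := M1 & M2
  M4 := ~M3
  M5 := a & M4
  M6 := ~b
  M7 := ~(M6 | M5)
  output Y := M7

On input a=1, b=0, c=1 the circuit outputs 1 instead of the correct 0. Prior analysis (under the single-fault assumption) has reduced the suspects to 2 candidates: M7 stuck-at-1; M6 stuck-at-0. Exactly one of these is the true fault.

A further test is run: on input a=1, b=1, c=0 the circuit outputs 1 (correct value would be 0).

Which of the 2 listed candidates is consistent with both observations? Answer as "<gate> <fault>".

Evaluate each candidate on input a=1, b=1, c=0:
  M7 stuck-at-1: M1=0, M2=0, M3=0, M4=1, M5=1, M6=0, M7=1 [stuck-at-1] → 1 — matches
  M6 stuck-at-0: M1=0, M2=0, M3=0, M4=1, M5=1, M6=0 [stuck-at-0], M7=0 → 0 — eliminated
Only M7 stuck-at-1 reproduces the observed 1.

M7 stuck-at-1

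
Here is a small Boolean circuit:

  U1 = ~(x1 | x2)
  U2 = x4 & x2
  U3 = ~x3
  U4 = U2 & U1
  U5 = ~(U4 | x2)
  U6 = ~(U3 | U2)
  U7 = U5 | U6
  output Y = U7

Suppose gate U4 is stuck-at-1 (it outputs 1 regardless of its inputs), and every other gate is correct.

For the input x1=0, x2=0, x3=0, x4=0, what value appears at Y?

Propagate with U4 forced: U1=1, U2=0, U3=1, U4=1 [stuck-at-1], U5=0, U6=0, U7=0.
So Y = 0. (Without the fault it would be 1.)

0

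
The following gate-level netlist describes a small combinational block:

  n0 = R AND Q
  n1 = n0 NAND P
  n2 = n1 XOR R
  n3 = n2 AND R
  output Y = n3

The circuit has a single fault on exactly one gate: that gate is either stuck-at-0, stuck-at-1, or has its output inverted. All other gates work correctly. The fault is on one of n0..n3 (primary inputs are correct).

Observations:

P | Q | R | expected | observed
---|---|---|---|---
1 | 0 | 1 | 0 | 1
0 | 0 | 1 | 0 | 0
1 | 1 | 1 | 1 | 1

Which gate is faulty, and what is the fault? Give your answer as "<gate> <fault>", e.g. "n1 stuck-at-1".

n0 stuck-at-1

Fault-free values for test 1 (P=1, Q=0, R=1): n0=0, n1=1, n2=0, n3=0, giving Y=0. Observed 1.
Test 1: faults giving observed 1 are {n0 stuck-at-1, n0 inverted output, n1 stuck-at-0, n1 inverted output, n2 stuck-at-1, n2 inverted output, n3 stuck-at-1, n3 inverted output}.
Test 2 (P=0, Q=0, R=1): fault-free n0=0, n1=1, n2=0, n3=0 → 0; observed 0. Eliminates n1 stuck-at-0, n1 inverted output, n2 stuck-at-1, n2 inverted output, n3 stuck-at-1, n3 inverted output.
Test 3 (P=1, Q=1, R=1): fault-free n0=1, n1=0, n2=1, n3=1 → 1; observed 1. Eliminates n0 inverted output.
Only n0 stuck-at-1 is consistent with every test.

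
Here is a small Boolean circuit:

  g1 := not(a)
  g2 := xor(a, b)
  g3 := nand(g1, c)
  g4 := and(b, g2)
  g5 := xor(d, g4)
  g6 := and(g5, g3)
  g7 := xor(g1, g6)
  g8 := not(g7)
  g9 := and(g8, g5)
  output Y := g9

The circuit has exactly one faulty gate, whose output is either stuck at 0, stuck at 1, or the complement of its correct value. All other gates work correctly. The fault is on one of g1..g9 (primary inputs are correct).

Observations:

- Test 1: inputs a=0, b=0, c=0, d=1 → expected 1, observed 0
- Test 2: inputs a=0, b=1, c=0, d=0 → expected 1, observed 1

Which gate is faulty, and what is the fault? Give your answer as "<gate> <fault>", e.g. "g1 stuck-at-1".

g4 stuck-at-1

Fault-free values for test 1 (a=0, b=0, c=0, d=1): g1=1, g2=0, g3=1, g4=0, g5=1, g6=1, g7=0, g8=1, g9=1, giving Y=1. Observed 0.
Test 1: faults giving observed 0 are {g1 stuck-at-0, g1 inverted output, g3 stuck-at-0, g3 inverted output, g4 stuck-at-1, g4 inverted output, g5 stuck-at-0, g5 inverted output, g6 stuck-at-0, g6 inverted output, g7 stuck-at-1, g7 inverted output, g8 stuck-at-0, g8 inverted output, g9 stuck-at-0, g9 inverted output}.
Test 2 (a=0, b=1, c=0, d=0): fault-free g1=1, g2=1, g3=1, g4=1, g5=1, g6=1, g7=0, g8=1, g9=1 → 1; observed 1. Eliminates g1 stuck-at-0, g1 inverted output, g3 stuck-at-0, g3 inverted output, g4 inverted output, g5 stuck-at-0, g5 inverted output, g6 stuck-at-0, g6 inverted output, g7 stuck-at-1, g7 inverted output, g8 stuck-at-0, g8 inverted output, g9 stuck-at-0, g9 inverted output.
Only g4 stuck-at-1 is consistent with every test.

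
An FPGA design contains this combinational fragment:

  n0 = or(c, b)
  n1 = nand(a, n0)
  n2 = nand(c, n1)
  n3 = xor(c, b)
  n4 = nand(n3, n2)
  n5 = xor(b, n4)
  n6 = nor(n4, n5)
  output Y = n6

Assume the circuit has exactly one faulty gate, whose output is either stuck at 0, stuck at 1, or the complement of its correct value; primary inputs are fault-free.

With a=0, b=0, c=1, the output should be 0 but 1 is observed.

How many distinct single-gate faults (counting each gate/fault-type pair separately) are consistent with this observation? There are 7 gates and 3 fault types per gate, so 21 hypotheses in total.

Fault-free: n0=1, n1=1, n2=0, n3=1, n4=1, n5=1, n6=0 → 0. Observed 1.
  n0: none of the 3 fault types match ✗
  n1: stuck-at-0, inverted output ✓; others ✗
  n2: stuck-at-1, inverted output ✓; others ✗
  n3: none of the 3 fault types match ✗
  n4: stuck-at-0, inverted output ✓; others ✗
  n5: none of the 3 fault types match ✗
  n6: stuck-at-1, inverted output ✓; others ✗
Consistent faults: {n1 stuck-at-0, n1 inverted output, n2 stuck-at-1, n2 inverted output, n4 stuck-at-0, n4 inverted output, n6 stuck-at-1, n6 inverted output} — 8 in all.

8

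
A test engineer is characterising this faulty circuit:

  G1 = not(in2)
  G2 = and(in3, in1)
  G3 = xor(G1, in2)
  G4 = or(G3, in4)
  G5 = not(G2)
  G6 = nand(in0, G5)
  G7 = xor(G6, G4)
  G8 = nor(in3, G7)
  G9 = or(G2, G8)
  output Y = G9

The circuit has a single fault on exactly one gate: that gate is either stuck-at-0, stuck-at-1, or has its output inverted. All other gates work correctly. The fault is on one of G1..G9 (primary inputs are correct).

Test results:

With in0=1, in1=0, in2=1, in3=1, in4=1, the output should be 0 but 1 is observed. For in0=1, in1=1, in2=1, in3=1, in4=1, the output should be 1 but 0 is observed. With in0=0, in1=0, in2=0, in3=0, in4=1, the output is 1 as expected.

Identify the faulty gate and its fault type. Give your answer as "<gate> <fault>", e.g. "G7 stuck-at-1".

G2 inverted output

Fault-free values for test 1 (in0=1, in1=0, in2=1, in3=1, in4=1): G1=0, G2=0, G3=1, G4=1, G5=1, G6=0, G7=1, G8=0, G9=0, giving Y=0. Observed 1.
Test 1: faults giving observed 1 are {G2 stuck-at-1, G2 inverted output, G8 stuck-at-1, G8 inverted output, G9 stuck-at-1, G9 inverted output}.
Test 2 (in0=1, in1=1, in2=1, in3=1, in4=1): fault-free G1=0, G2=1, G3=1, G4=1, G5=0, G6=1, G7=0, G8=0, G9=1 → 1; observed 0. Eliminates G2 stuck-at-1, G8 stuck-at-1, G8 inverted output, G9 stuck-at-1.
Test 3 (in0=0, in1=0, in2=0, in3=0, in4=1): fault-free G1=1, G2=0, G3=1, G4=1, G5=1, G6=1, G7=0, G8=1, G9=1 → 1; observed 1. Eliminates G9 inverted output.
Only G2 inverted output is consistent with every test.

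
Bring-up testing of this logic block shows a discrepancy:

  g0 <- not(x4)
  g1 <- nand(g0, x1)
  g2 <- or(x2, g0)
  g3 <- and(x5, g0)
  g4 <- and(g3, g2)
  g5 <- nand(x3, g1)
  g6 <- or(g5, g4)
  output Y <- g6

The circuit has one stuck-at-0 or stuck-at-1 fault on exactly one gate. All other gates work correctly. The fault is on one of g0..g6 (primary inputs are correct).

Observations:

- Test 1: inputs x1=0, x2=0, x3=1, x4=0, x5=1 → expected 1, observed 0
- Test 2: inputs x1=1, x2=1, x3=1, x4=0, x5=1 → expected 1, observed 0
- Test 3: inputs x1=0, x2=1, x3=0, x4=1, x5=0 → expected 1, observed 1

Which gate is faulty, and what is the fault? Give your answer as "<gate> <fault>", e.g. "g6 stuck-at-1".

Fault-free values for test 1 (x1=0, x2=0, x3=1, x4=0, x5=1): g0=1, g1=1, g2=1, g3=1, g4=1, g5=0, g6=1, giving Y=1. Observed 0.
Test 1: faults giving observed 0 are {g0 stuck-at-0, g2 stuck-at-0, g3 stuck-at-0, g4 stuck-at-0, g6 stuck-at-0}.
Test 2 (x1=1, x2=1, x3=1, x4=0, x5=1): fault-free g0=1, g1=0, g2=1, g3=1, g4=1, g5=1, g6=1 → 1; observed 0. Eliminates g2 stuck-at-0, g3 stuck-at-0, g4 stuck-at-0.
Test 3 (x1=0, x2=1, x3=0, x4=1, x5=0): fault-free g0=0, g1=1, g2=1, g3=0, g4=0, g5=1, g6=1 → 1; observed 1. Eliminates g6 stuck-at-0.
Only g0 stuck-at-0 is consistent with every test.

g0 stuck-at-0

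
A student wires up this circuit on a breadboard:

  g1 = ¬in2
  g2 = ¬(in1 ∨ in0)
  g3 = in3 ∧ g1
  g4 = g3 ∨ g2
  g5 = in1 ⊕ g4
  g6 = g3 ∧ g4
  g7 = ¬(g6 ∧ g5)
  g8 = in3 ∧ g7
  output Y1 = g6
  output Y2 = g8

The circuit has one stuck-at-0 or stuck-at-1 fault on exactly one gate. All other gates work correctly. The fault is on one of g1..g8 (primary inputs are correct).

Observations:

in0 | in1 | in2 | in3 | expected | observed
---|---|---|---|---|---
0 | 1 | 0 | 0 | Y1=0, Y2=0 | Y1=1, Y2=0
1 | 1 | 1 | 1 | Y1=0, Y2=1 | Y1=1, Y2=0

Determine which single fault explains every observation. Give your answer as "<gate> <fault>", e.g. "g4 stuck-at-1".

g6 stuck-at-1

Fault-free values for test 1 (in0=0, in1=1, in2=0, in3=0): g1=1, g2=0, g3=0, g4=0, g5=1, g6=0, g7=1, g8=0, giving Y1=0, Y2=0. Observed Y1=1, Y2=0.
Test 1: faults giving observed Y1=1, Y2=0 are {g3 stuck-at-1, g6 stuck-at-1}.
Test 2 (in0=1, in1=1, in2=1, in3=1): fault-free g1=0, g2=0, g3=0, g4=0, g5=1, g6=0, g7=1, g8=1 → Y1=0, Y2=1; observed Y1=1, Y2=0. Eliminates g3 stuck-at-1.
Only g6 stuck-at-1 is consistent with every test.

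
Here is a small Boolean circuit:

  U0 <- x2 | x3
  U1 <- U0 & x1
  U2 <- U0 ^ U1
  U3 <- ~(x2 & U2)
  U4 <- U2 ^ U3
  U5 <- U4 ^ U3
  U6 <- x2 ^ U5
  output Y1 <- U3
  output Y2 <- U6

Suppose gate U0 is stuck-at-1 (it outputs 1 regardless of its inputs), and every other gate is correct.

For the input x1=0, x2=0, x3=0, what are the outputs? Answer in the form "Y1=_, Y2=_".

Propagate with U0 forced: U0=1 [stuck-at-1], U1=0, U2=1, U3=1, U4=0, U5=1, U6=1.
So the outputs are Y1=1, Y2=1. (Without the fault they would be Y1=1, Y2=0.)

Y1=1, Y2=1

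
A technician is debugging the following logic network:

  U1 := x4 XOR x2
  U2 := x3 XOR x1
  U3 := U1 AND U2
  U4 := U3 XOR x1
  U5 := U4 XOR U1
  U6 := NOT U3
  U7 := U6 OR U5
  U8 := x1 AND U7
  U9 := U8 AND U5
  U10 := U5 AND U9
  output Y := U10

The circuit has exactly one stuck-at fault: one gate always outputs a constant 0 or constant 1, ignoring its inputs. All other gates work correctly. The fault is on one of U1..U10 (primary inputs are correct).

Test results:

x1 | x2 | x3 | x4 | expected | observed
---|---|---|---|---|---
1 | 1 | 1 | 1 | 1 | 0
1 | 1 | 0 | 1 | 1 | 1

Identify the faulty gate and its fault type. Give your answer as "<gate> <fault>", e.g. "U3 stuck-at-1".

Fault-free values for test 1 (x1=1, x2=1, x3=1, x4=1): U1=0, U2=0, U3=0, U4=1, U5=1, U6=1, U7=1, U8=1, U9=1, U10=1, giving Y=1. Observed 0.
Test 1: faults giving observed 0 are {U1 stuck-at-1, U3 stuck-at-1, U4 stuck-at-0, U5 stuck-at-0, U7 stuck-at-0, U8 stuck-at-0, U9 stuck-at-0, U10 stuck-at-0}.
Test 2 (x1=1, x2=1, x3=0, x4=1): fault-free U1=0, U2=1, U3=0, U4=1, U5=1, U6=1, U7=1, U8=1, U9=1, U10=1 → 1; observed 1. Eliminates U3 stuck-at-1, U4 stuck-at-0, U5 stuck-at-0, U7 stuck-at-0, U8 stuck-at-0, U9 stuck-at-0, U10 stuck-at-0.
Only U1 stuck-at-1 is consistent with every test.

U1 stuck-at-1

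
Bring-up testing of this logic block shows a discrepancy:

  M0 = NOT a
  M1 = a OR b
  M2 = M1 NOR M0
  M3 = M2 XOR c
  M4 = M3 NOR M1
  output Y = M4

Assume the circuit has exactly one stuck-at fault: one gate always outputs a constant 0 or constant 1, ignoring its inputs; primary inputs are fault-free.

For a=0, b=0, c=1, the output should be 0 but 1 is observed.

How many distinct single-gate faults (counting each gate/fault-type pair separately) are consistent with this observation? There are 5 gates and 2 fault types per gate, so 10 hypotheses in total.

4

Fault-free: M0=1, M1=0, M2=0, M3=1, M4=0 → 0. Observed 1.
  M0 stuck-at-0: output 1 ✓
  M0 stuck-at-1: output 0 ✗
  M1 stuck-at-0: output 0 ✗
  M1 stuck-at-1: output 0 ✗
  M2 stuck-at-0: output 0 ✗
  M2 stuck-at-1: output 1 ✓
  M3 stuck-at-0: output 1 ✓
  M3 stuck-at-1: output 0 ✗
  M4 stuck-at-0: output 0 ✗
  M4 stuck-at-1: output 1 ✓
Consistent faults: {M0 stuck-at-0, M2 stuck-at-1, M3 stuck-at-0, M4 stuck-at-1} — 4 in all.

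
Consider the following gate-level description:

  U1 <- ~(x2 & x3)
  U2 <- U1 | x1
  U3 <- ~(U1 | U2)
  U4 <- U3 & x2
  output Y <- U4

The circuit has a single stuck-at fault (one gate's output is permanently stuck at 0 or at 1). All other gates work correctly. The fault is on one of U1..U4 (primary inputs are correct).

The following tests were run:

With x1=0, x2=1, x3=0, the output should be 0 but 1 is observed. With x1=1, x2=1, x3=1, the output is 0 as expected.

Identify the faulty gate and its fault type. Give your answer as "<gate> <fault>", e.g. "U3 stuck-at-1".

U1 stuck-at-0

Fault-free values for test 1 (x1=0, x2=1, x3=0): U1=1, U2=1, U3=0, U4=0, giving Y=0. Observed 1.
Test 1: faults giving observed 1 are {U1 stuck-at-0, U3 stuck-at-1, U4 stuck-at-1}.
Test 2 (x1=1, x2=1, x3=1): fault-free U1=0, U2=1, U3=0, U4=0 → 0; observed 0. Eliminates U3 stuck-at-1, U4 stuck-at-1.
Only U1 stuck-at-0 is consistent with every test.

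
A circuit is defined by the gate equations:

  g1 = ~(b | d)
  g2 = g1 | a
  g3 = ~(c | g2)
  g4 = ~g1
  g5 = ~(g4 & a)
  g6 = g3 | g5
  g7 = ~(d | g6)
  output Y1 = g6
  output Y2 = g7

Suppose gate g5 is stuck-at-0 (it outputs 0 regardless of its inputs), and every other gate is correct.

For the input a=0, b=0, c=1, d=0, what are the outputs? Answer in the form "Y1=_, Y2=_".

Propagate with g5 forced: g1=1, g2=1, g3=0, g4=0, g5=0 [stuck-at-0], g6=0, g7=1.
So the outputs are Y1=0, Y2=1. (Without the fault they would be Y1=1, Y2=0.)

Y1=0, Y2=1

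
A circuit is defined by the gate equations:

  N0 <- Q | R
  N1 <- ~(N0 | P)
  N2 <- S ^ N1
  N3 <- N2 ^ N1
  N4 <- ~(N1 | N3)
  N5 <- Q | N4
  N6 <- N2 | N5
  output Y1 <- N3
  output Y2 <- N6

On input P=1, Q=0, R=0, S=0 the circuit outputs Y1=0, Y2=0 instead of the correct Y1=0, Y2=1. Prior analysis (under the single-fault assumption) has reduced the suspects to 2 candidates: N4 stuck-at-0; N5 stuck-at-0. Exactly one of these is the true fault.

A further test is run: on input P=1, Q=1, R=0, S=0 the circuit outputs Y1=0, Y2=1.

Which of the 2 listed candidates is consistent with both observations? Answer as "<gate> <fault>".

N4 stuck-at-0

Evaluate each candidate on input P=1, Q=1, R=0, S=0:
  N4 stuck-at-0: N0=1, N1=0, N2=0, N3=0, N4=0 [stuck-at-0], N5=1, N6=1 → Y1=0, Y2=1 — matches
  N5 stuck-at-0: N0=1, N1=0, N2=0, N3=0, N4=1, N5=0 [stuck-at-0], N6=0 → Y1=0, Y2=0 — eliminated
Only N4 stuck-at-0 reproduces the observed Y1=0, Y2=1.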